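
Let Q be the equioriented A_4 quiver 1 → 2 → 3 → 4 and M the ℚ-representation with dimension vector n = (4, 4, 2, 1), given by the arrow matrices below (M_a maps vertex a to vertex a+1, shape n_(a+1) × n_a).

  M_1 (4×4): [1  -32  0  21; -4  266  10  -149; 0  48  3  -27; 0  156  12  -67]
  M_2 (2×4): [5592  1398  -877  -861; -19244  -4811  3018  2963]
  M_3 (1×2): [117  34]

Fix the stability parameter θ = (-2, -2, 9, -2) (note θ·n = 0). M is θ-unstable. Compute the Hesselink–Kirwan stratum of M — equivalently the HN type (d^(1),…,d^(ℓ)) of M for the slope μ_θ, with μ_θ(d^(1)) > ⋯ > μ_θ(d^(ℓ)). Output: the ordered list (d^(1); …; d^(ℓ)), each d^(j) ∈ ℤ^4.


Interval decomposition of M: I[1,2]^2, I[1,3], I[1,4].
HN type (ℓ=3): μ^(1)=9; μ^(2)=7/2; μ^(3)=-2

((0, 0, 1, 0); (0, 0, 1, 1); (4, 4, 0, 0))


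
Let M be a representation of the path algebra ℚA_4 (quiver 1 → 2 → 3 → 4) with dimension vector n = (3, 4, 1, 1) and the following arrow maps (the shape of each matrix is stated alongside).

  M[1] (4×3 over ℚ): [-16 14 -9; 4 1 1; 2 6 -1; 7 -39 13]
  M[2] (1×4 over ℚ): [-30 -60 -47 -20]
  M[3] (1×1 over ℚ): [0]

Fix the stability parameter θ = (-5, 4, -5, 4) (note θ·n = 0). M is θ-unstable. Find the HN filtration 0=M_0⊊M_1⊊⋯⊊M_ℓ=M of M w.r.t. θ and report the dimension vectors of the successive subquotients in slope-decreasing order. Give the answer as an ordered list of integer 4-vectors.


Interval decomposition of M: I[1,2]^2, I[1,3], I[2,2], I[4,4].
HN type (ℓ=3): μ^(1)=4; μ^(2)=-1/2; μ^(3)=-5

((0, 3, 0, 1); (0, 1, 1, 0); (3, 0, 0, 0))


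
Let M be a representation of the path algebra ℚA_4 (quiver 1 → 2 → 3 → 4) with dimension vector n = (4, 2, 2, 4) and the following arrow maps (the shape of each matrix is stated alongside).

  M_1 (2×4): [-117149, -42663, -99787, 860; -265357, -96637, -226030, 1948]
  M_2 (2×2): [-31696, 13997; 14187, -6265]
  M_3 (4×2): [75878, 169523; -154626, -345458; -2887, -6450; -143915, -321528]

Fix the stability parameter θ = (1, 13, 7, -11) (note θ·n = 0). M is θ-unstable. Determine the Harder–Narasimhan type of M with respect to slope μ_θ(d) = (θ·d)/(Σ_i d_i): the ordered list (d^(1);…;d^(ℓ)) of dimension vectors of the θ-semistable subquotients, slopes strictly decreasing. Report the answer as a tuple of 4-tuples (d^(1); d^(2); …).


Via rank(M_{q-1}∘⋯∘M_p): M ≅ I[1,1]^2, I[1,4]^2, I[4,4]^2.
μ_θ-semistable layers: μ^(1)=3; μ^(2)=1; μ^(3)=-11

((0, 2, 2, 2); (4, 0, 0, 0); (0, 0, 0, 2))


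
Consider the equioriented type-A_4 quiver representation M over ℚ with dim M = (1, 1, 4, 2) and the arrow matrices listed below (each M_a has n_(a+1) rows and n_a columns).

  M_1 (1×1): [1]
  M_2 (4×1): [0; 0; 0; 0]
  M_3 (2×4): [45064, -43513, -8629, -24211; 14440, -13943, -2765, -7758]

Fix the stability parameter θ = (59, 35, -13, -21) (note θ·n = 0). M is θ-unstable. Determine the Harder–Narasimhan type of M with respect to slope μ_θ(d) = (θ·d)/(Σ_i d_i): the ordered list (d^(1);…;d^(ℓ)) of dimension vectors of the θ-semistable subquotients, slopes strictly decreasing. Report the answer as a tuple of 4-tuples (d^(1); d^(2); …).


Via rank(M_{q-1}∘⋯∘M_p): M ≅ I[1,2], I[3,3]^2, I[3,4]^2.
μ_θ-semistable layers: μ^(1)=47; μ^(2)=-13; μ^(3)=-17

((1, 1, 0, 0); (0, 0, 2, 0); (0, 0, 2, 2))


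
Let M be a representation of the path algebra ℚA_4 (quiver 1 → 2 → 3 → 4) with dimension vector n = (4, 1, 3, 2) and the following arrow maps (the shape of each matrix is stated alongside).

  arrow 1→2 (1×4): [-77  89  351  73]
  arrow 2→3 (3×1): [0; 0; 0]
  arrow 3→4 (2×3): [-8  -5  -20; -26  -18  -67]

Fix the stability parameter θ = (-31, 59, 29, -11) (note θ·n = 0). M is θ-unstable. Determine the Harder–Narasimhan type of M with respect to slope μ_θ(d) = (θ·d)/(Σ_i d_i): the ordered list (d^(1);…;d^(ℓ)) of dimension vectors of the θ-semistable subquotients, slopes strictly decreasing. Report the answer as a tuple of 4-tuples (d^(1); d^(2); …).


Via rank(M_{q-1}∘⋯∘M_p): M ≅ I[1,1]^3, I[1,2], I[3,3], I[3,4]^2.
μ_θ-semistable layers: μ^(1)=59; μ^(2)=29; μ^(3)=9; μ^(4)=-31

((0, 1, 0, 0); (0, 0, 1, 0); (0, 0, 2, 2); (4, 0, 0, 0))


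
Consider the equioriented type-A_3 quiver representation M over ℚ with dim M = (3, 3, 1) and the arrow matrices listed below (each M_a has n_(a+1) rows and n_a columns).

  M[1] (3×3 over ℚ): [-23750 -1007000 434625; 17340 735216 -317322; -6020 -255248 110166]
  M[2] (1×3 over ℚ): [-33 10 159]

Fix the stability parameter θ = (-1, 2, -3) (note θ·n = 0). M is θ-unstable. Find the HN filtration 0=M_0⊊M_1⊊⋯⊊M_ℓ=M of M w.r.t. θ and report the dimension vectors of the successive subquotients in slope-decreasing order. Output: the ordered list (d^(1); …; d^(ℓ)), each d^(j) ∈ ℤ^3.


Barcode: M ≅ I[1,1]^2, I[1,3], I[2,2]^2. HN layers by μ_θ (3 steps, strictly decreasing):
  μ^(1)=2; μ^(2)=-1/2; μ^(3)=-1

((0, 2, 0); (0, 1, 1); (3, 0, 0))


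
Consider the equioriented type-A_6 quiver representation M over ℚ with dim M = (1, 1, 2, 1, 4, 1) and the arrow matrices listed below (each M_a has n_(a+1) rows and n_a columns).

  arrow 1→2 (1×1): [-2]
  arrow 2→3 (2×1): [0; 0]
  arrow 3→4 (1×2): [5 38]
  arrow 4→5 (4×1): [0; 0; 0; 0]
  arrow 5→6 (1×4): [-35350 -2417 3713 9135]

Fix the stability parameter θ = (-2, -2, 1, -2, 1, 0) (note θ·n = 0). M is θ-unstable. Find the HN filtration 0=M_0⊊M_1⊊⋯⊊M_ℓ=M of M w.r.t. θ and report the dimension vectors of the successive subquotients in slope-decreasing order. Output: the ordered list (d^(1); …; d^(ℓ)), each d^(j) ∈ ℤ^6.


Barcode: M ≅ I[1,2], I[3,3], I[3,4], I[5,5]^3, I[5,6]. HN layers by μ_θ (4 steps, strictly decreasing):
  μ^(1)=1; μ^(2)=1/2; μ^(3)=-1/2; μ^(4)=-2

((0, 0, 1, 0, 3, 0); (0, 0, 0, 0, 1, 1); (0, 0, 1, 1, 0, 0); (1, 1, 0, 0, 0, 0))


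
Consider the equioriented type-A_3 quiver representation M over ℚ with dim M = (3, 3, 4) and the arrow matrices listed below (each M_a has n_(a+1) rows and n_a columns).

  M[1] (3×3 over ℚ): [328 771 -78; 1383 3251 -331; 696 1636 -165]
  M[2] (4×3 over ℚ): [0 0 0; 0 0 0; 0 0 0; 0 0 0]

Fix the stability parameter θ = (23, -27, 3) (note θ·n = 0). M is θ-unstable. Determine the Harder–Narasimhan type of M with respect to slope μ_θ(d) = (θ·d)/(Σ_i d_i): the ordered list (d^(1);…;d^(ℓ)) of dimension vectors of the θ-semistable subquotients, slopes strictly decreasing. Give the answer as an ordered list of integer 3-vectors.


Via rank(M_{q-1}∘⋯∘M_p): M ≅ I[1,2]^3, I[3,3]^4.
μ_θ-semistable layers: μ^(1)=3; μ^(2)=-2

((0, 0, 4); (3, 3, 0))


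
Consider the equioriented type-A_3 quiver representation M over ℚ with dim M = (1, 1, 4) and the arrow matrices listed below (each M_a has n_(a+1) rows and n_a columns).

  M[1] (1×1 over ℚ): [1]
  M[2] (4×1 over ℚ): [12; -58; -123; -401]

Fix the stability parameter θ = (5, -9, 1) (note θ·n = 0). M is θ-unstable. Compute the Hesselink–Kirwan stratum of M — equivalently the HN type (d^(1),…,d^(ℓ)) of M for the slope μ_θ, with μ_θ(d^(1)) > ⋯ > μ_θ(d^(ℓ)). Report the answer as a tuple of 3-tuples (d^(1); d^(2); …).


Via rank(M_{q-1}∘⋯∘M_p): M ≅ I[1,3], I[3,3]^3.
μ_θ-semistable layers: μ^(1)=1; μ^(2)=-2

((0, 0, 4); (1, 1, 0))


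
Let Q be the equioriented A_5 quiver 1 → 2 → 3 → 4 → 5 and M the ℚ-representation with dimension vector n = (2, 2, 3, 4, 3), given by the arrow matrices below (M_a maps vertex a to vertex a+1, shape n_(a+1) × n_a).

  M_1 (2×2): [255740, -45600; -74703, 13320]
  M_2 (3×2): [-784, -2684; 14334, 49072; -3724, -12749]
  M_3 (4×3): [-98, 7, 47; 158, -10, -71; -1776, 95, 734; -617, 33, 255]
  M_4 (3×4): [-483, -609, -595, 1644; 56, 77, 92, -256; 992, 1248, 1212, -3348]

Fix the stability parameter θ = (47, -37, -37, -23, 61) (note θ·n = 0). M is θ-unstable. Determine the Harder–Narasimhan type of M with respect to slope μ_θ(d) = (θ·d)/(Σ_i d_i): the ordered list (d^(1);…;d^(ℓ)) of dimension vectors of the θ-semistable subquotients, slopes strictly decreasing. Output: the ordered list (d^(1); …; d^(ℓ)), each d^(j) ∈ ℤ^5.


Interval decomposition of M: I[1,1], I[1,5], I[2,5], I[3,5], I[4,4].
HN type (ℓ=5): μ^(1)=61; μ^(2)=47; μ^(3)=-25/2; μ^(4)=-23; μ^(5)=-37

((0, 0, 0, 0, 3); (1, 0, 0, 0, 0); (1, 1, 1, 1, 0); (0, 0, 0, 3, 0); (0, 1, 2, 0, 0))


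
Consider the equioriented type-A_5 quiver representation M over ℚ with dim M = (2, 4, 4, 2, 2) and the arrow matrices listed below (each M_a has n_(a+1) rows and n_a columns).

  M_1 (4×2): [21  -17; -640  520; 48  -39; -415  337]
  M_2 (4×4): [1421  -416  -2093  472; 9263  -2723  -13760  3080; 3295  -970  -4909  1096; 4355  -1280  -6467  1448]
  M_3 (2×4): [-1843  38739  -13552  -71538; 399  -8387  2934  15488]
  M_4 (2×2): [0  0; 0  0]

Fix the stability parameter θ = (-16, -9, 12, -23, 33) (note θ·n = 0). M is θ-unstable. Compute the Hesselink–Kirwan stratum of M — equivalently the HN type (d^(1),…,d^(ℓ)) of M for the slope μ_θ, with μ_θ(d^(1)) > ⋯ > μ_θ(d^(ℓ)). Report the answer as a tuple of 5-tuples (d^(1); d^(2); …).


Barcode: M ≅ I[1,3], I[1,4], I[2,2]^2, I[3,3], I[3,4], I[5,5]^2. HN layers by μ_θ (5 steps, strictly decreasing):
  μ^(1)=33; μ^(2)=12; μ^(3)=-11/2; μ^(4)=-9; μ^(5)=-16

((0, 0, 0, 0, 2); (0, 0, 2, 0, 0); (0, 0, 2, 2, 0); (0, 4, 0, 0, 0); (2, 0, 0, 0, 0))


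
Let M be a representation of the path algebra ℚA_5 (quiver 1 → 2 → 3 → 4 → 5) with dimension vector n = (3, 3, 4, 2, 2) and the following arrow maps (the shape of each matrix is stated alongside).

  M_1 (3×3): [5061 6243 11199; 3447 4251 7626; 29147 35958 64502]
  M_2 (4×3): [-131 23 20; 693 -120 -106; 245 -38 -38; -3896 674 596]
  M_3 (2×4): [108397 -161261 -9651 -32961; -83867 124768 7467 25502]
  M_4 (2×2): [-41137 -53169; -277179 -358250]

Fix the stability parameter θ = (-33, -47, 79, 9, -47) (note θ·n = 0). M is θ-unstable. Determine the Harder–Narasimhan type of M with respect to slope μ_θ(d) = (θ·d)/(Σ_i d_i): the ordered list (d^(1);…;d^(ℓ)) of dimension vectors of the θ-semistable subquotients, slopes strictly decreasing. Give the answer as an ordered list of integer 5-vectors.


Interval decomposition of M: I[1,2], I[1,5]^2, I[3,3]^2.
HN type (ℓ=3): μ^(1)=79; μ^(2)=41/3; μ^(3)=-40

((0, 0, 2, 0, 0); (0, 0, 2, 2, 2); (3, 3, 0, 0, 0))


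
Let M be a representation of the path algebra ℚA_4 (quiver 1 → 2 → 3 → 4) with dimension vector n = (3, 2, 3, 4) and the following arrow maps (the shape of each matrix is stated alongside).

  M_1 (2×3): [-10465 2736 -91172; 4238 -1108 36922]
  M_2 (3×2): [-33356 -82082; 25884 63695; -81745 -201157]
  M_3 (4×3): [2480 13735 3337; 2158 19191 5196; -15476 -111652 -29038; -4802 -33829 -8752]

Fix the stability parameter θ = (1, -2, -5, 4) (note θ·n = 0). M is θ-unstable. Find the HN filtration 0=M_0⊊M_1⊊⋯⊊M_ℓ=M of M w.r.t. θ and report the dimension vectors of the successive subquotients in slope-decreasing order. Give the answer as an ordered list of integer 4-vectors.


Barcode: M ≅ I[1,1], I[1,4]^2, I[3,3], I[4,4]^2. HN layers by μ_θ (4 steps, strictly decreasing):
  μ^(1)=4; μ^(2)=1; μ^(3)=-2; μ^(4)=-5

((0, 0, 0, 4); (1, 0, 0, 0); (2, 2, 2, 0); (0, 0, 1, 0))


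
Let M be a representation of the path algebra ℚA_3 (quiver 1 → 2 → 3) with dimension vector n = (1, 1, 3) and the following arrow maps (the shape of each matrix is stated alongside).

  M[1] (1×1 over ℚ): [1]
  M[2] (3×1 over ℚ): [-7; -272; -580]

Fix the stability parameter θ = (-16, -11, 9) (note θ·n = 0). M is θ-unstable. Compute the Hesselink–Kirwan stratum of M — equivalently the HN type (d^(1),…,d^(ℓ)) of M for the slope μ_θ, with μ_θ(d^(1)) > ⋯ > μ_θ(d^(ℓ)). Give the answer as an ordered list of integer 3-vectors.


Via rank(M_{q-1}∘⋯∘M_p): M ≅ I[1,3], I[3,3]^2.
μ_θ-semistable layers: μ^(1)=9; μ^(2)=-11; μ^(3)=-16

((0, 0, 3); (0, 1, 0); (1, 0, 0))


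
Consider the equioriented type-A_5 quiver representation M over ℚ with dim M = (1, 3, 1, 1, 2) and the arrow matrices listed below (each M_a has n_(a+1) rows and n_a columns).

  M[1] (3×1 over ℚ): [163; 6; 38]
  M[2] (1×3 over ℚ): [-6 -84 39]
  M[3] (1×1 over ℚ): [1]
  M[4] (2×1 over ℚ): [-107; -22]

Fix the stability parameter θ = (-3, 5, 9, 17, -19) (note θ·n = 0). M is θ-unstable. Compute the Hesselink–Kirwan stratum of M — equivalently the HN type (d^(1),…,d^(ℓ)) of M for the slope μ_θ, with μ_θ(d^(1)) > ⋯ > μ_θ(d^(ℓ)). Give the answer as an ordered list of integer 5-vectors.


Via rank(M_{q-1}∘⋯∘M_p): M ≅ I[1,2], I[2,2], I[2,5], I[5,5].
μ_θ-semistable layers: μ^(1)=5; μ^(2)=3; μ^(3)=-3; μ^(4)=-19

((0, 2, 0, 0, 0); (0, 1, 1, 1, 1); (1, 0, 0, 0, 0); (0, 0, 0, 0, 1))


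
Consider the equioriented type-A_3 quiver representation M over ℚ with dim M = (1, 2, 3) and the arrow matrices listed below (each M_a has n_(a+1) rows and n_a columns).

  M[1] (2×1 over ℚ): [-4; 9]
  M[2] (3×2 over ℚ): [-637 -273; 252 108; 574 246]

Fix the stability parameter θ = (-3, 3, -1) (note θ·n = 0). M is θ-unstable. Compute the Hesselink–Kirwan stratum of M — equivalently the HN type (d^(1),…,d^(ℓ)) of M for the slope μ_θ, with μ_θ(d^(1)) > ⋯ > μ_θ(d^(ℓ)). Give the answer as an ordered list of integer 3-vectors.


Via rank(M_{q-1}∘⋯∘M_p): M ≅ I[1,3], I[2,2], I[3,3]^2.
μ_θ-semistable layers: μ^(1)=3; μ^(2)=1; μ^(3)=-1; μ^(4)=-3

((0, 1, 0); (0, 1, 1); (0, 0, 2); (1, 0, 0))


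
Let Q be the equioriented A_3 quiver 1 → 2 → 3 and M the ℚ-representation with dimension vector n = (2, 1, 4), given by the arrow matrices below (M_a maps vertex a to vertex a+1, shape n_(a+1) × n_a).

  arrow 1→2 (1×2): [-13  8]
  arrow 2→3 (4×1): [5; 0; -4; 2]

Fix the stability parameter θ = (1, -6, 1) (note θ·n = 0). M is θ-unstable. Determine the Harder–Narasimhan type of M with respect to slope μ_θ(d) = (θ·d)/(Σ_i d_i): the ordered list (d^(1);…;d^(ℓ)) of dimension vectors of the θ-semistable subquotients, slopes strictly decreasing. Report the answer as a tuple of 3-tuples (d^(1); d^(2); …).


Barcode: M ≅ I[1,1], I[1,3], I[3,3]^3. HN layers by μ_θ (2 steps, strictly decreasing):
  μ^(1)=1; μ^(2)=-5/2

((1, 0, 4); (1, 1, 0))


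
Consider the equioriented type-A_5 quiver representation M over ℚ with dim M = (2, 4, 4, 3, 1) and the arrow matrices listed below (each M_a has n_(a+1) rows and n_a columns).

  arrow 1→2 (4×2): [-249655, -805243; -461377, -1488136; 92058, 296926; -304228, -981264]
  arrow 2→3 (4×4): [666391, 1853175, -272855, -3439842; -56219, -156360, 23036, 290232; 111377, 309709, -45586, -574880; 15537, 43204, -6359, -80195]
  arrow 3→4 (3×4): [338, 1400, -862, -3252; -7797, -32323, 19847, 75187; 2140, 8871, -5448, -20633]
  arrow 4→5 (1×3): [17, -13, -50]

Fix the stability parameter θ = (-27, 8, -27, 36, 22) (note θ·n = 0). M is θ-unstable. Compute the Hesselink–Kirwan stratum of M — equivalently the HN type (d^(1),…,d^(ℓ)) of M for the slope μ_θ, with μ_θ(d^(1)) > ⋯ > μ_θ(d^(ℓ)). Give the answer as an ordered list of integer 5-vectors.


Via rank(M_{q-1}∘⋯∘M_p): M ≅ I[1,3]^2, I[2,4], I[2,5], I[4,4].
μ_θ-semistable layers: μ^(1)=36; μ^(2)=29; μ^(3)=-19/2; μ^(4)=-27

((0, 0, 0, 2, 0); (0, 0, 0, 1, 1); (0, 4, 4, 0, 0); (2, 0, 0, 0, 0))


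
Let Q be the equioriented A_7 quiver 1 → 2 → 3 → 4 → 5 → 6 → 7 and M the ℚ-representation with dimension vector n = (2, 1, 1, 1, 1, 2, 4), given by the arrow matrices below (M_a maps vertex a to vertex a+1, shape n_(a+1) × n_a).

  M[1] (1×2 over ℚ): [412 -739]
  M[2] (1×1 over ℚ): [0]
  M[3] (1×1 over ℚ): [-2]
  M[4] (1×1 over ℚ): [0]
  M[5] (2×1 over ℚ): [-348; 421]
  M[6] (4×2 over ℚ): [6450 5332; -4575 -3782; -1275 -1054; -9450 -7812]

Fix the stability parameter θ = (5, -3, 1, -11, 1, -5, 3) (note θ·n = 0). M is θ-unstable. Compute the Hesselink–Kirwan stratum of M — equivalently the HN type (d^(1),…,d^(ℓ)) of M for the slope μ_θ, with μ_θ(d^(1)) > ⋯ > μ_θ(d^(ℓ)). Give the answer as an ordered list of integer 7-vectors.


Via rank(M_{q-1}∘⋯∘M_p): M ≅ I[1,1], I[1,2], I[3,4], I[5,7], I[6,6], I[7,7]^3.
μ_θ-semistable layers: μ^(1)=5; μ^(2)=3; μ^(3)=1; μ^(4)=-2; μ^(5)=-5

((1, 0, 0, 0, 0, 0, 0); (0, 0, 0, 0, 0, 0, 4); (1, 1, 0, 0, 0, 0, 0); (0, 0, 0, 0, 1, 1, 0); (0, 0, 1, 1, 0, 1, 0))


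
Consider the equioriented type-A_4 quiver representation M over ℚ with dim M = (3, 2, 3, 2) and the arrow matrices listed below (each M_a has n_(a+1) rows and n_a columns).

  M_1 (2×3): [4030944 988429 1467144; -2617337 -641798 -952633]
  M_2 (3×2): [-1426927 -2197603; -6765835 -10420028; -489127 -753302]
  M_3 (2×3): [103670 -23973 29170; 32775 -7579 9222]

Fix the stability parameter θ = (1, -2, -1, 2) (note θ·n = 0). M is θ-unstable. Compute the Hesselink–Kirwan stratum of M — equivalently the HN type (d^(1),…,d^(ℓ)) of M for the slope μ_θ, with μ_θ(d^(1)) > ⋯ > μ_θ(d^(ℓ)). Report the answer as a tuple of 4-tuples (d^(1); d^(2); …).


Via rank(M_{q-1}∘⋯∘M_p): M ≅ I[1,1], I[1,4]^2, I[3,3].
μ_θ-semistable layers: μ^(1)=2; μ^(2)=1; μ^(3)=-2/3; μ^(4)=-1

((0, 0, 0, 2); (1, 0, 0, 0); (2, 2, 2, 0); (0, 0, 1, 0))


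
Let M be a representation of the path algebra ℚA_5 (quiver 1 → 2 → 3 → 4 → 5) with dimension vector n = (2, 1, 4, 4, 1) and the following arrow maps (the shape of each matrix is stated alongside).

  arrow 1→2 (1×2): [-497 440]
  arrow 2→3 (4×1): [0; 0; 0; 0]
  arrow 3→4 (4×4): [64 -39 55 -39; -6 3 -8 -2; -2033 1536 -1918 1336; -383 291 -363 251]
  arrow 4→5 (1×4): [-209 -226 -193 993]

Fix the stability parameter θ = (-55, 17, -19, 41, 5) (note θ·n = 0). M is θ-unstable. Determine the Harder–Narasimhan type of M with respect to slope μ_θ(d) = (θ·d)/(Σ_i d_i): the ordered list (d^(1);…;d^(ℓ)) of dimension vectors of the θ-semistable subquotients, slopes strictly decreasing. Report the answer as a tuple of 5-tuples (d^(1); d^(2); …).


Barcode: M ≅ I[1,1], I[1,2], I[3,4]^3, I[3,5]. HN layers by μ_θ (5 steps, strictly decreasing):
  μ^(1)=41; μ^(2)=23; μ^(3)=17; μ^(4)=-19; μ^(5)=-55

((0, 0, 0, 3, 0); (0, 0, 0, 1, 1); (0, 1, 0, 0, 0); (0, 0, 4, 0, 0); (2, 0, 0, 0, 0))


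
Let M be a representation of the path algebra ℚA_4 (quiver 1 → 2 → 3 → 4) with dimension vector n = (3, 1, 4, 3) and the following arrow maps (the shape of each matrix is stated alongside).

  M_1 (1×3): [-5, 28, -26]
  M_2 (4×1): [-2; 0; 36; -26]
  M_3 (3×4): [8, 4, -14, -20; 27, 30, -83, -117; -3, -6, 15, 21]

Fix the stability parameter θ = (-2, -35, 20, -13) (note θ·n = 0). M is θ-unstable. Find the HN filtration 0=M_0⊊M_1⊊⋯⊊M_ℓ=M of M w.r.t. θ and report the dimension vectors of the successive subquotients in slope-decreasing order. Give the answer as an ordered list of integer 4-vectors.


Via rank(M_{q-1}∘⋯∘M_p): M ≅ I[1,1]^2, I[1,3], I[3,3], I[3,4]^2, I[4,4].
μ_θ-semistable layers: μ^(1)=20; μ^(2)=7/2; μ^(3)=-2; μ^(4)=-13; μ^(5)=-37/2

((0, 0, 2, 0); (0, 0, 2, 2); (2, 0, 0, 0); (0, 0, 0, 1); (1, 1, 0, 0))


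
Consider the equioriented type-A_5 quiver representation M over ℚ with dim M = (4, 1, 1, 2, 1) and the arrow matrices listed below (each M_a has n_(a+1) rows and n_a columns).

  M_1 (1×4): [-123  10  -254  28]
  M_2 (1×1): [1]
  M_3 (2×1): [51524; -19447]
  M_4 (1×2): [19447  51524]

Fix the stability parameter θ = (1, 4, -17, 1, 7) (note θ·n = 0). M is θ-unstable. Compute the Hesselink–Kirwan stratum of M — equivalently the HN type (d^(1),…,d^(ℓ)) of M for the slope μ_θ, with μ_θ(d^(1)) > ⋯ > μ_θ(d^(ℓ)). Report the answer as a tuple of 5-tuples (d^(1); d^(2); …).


Via rank(M_{q-1}∘⋯∘M_p): M ≅ I[1,1]^3, I[1,4], I[4,5].
μ_θ-semistable layers: μ^(1)=7; μ^(2)=1; μ^(3)=-4

((0, 0, 0, 0, 1); (3, 0, 0, 2, 0); (1, 1, 1, 0, 0))


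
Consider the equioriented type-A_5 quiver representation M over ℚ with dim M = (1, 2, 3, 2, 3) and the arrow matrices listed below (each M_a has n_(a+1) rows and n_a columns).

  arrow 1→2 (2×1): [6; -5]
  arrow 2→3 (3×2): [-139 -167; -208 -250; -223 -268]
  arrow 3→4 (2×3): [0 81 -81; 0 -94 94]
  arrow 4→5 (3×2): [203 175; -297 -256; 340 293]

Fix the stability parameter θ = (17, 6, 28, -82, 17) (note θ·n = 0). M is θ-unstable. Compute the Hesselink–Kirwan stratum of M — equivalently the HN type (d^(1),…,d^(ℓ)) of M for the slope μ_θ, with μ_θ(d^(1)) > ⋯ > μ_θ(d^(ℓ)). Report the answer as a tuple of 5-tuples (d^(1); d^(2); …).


Via rank(M_{q-1}∘⋯∘M_p): M ≅ I[1,3], I[2,5], I[3,3], I[4,5], I[5,5].
μ_θ-semistable layers: μ^(1)=28; μ^(2)=17; μ^(3)=23/2; μ^(4)=-16; μ^(5)=-82

((0, 0, 2, 0, 0); (0, 0, 0, 0, 3); (1, 1, 0, 0, 0); (0, 1, 1, 1, 0); (0, 0, 0, 1, 0))


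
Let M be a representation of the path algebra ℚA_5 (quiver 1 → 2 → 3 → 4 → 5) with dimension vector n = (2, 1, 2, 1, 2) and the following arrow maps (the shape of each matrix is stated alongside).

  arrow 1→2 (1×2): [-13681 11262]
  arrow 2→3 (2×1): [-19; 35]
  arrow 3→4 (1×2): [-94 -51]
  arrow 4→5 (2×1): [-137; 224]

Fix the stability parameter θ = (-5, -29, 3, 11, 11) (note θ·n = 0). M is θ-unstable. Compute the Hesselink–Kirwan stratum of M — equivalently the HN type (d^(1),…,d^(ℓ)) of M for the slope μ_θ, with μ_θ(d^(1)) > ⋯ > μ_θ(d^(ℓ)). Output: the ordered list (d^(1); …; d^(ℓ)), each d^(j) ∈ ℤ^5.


Barcode: M ≅ I[1,1], I[1,5], I[3,3], I[5,5]. HN layers by μ_θ (4 steps, strictly decreasing):
  μ^(1)=11; μ^(2)=3; μ^(3)=-5; μ^(4)=-17

((0, 0, 0, 1, 2); (0, 0, 2, 0, 0); (1, 0, 0, 0, 0); (1, 1, 0, 0, 0))


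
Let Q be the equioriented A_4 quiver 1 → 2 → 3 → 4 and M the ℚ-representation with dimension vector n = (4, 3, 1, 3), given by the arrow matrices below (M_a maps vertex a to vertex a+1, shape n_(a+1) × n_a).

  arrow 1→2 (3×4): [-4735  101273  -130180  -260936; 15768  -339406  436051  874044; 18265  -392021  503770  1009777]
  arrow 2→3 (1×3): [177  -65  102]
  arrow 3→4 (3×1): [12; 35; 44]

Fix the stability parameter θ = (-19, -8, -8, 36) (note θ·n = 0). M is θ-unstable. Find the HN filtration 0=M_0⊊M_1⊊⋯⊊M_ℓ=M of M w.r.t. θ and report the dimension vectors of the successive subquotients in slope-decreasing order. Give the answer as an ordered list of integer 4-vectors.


Via rank(M_{q-1}∘⋯∘M_p): M ≅ I[1,1], I[1,2]^2, I[1,4], I[4,4]^2.
μ_θ-semistable layers: μ^(1)=36; μ^(2)=-8; μ^(3)=-19

((0, 0, 0, 3); (0, 3, 1, 0); (4, 0, 0, 0))


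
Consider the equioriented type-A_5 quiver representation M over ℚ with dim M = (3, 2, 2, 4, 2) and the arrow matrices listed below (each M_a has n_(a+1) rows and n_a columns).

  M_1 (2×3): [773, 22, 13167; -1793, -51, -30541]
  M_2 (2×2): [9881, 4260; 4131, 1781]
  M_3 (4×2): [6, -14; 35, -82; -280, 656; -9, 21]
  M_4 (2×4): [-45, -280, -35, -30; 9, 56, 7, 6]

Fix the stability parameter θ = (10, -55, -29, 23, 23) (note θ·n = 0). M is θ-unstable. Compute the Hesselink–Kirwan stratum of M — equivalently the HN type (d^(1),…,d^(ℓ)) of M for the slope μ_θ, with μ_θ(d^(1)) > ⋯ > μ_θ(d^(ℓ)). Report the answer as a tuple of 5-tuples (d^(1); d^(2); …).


Barcode: M ≅ I[1,1], I[1,4]^2, I[4,4], I[4,5], I[5,5]. HN layers by μ_θ (3 steps, strictly decreasing):
  μ^(1)=23; μ^(2)=10; μ^(3)=-74/3

((0, 0, 0, 4, 2); (1, 0, 0, 0, 0); (2, 2, 2, 0, 0))


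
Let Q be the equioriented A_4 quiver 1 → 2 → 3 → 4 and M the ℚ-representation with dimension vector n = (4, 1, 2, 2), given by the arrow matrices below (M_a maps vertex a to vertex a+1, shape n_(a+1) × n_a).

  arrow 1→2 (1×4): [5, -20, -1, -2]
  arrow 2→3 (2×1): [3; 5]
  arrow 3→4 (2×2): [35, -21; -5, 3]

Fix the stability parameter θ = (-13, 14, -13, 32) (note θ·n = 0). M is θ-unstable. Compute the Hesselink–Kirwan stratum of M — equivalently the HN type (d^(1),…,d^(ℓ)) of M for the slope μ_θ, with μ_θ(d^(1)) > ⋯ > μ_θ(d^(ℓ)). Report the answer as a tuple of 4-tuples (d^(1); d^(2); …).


Via rank(M_{q-1}∘⋯∘M_p): M ≅ I[1,1]^3, I[1,3], I[3,4], I[4,4].
μ_θ-semistable layers: μ^(1)=32; μ^(2)=1/2; μ^(3)=-13

((0, 0, 0, 2); (0, 1, 1, 0); (4, 0, 1, 0))


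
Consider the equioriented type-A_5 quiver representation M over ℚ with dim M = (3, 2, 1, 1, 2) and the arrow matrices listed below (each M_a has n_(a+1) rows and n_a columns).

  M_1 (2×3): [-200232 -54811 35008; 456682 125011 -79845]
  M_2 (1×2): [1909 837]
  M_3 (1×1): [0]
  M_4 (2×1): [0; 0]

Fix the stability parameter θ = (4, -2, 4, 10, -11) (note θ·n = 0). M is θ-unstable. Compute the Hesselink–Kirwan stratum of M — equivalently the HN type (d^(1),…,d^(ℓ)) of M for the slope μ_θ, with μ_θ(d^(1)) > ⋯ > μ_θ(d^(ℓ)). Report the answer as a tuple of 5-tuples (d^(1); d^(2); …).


Barcode: M ≅ I[1,1], I[1,2], I[1,3], I[4,4], I[5,5]^2. HN layers by μ_θ (4 steps, strictly decreasing):
  μ^(1)=10; μ^(2)=4; μ^(3)=1; μ^(4)=-11

((0, 0, 0, 1, 0); (1, 0, 1, 0, 0); (2, 2, 0, 0, 0); (0, 0, 0, 0, 2))


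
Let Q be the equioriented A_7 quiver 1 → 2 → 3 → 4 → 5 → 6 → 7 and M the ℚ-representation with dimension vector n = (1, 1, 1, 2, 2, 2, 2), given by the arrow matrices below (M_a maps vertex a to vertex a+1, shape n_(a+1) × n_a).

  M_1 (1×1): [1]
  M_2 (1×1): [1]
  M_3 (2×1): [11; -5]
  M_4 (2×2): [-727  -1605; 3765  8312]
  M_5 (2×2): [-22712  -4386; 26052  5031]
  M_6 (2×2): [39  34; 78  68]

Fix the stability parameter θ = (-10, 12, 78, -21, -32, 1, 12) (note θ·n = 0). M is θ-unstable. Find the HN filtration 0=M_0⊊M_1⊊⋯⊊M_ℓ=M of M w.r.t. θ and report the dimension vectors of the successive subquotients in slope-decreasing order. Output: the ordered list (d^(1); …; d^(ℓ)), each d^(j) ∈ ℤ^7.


Interval decomposition of M: I[1,6], I[4,5], I[6,7], I[7,7].
HN type (ℓ=5): μ^(1)=12; μ^(2)=38/5; μ^(3)=1; μ^(4)=-10; μ^(5)=-53/2

((0, 0, 0, 0, 0, 0, 2); (0, 1, 1, 1, 1, 1, 0); (0, 0, 0, 0, 0, 1, 0); (1, 0, 0, 0, 0, 0, 0); (0, 0, 0, 1, 1, 0, 0))


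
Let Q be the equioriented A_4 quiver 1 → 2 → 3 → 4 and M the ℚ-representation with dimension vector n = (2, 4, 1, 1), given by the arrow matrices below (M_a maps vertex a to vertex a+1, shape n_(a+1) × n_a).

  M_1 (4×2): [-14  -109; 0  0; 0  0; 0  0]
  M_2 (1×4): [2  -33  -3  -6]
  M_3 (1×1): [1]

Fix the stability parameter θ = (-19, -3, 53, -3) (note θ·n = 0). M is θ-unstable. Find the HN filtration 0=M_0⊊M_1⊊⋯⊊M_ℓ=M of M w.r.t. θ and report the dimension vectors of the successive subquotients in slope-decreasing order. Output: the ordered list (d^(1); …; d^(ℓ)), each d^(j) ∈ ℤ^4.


Interval decomposition of M: I[1,1], I[1,4], I[2,2]^3.
HN type (ℓ=3): μ^(1)=25; μ^(2)=-3; μ^(3)=-19

((0, 0, 1, 1); (0, 4, 0, 0); (2, 0, 0, 0))


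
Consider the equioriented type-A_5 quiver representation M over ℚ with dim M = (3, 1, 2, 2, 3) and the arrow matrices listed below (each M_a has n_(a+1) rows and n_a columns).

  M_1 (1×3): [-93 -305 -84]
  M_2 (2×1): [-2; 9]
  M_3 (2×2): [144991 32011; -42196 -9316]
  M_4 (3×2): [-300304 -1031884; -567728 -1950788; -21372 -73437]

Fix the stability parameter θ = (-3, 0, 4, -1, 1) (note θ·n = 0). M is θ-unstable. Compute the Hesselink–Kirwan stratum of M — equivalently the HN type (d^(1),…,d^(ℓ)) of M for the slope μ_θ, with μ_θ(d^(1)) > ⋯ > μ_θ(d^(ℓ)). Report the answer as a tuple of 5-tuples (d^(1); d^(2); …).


Interval decomposition of M: I[1,1]^2, I[1,4], I[3,3], I[4,5], I[5,5]^2.
HN type (ℓ=6): μ^(1)=4; μ^(2)=3/2; μ^(3)=1; μ^(4)=0; μ^(5)=-1; μ^(6)=-3

((0, 0, 1, 0, 0); (0, 0, 1, 1, 0); (0, 0, 0, 0, 3); (0, 1, 0, 0, 0); (0, 0, 0, 1, 0); (3, 0, 0, 0, 0))


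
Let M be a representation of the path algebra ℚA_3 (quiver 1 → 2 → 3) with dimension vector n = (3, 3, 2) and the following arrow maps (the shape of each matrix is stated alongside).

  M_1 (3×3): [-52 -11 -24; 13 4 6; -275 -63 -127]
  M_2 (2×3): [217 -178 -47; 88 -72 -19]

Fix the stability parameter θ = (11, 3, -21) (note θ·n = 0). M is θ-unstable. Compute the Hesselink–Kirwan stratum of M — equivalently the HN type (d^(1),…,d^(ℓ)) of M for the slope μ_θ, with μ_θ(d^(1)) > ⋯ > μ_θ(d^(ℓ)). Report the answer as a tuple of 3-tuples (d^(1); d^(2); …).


Via rank(M_{q-1}∘⋯∘M_p): M ≅ I[1,2], I[1,3]^2.
μ_θ-semistable layers: μ^(1)=7; μ^(2)=-7/3

((1, 1, 0); (2, 2, 2))


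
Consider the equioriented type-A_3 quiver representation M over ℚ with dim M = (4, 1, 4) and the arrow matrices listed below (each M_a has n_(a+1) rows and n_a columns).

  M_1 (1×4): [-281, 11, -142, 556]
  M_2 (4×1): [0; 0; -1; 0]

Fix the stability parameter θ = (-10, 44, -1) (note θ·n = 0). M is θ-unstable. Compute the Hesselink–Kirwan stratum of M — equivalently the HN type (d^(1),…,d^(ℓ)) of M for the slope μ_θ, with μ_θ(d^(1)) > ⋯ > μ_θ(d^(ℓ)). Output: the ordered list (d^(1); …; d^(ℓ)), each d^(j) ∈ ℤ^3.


Via rank(M_{q-1}∘⋯∘M_p): M ≅ I[1,1]^3, I[1,3], I[3,3]^3.
μ_θ-semistable layers: μ^(1)=43/2; μ^(2)=-1; μ^(3)=-10

((0, 1, 1); (0, 0, 3); (4, 0, 0))


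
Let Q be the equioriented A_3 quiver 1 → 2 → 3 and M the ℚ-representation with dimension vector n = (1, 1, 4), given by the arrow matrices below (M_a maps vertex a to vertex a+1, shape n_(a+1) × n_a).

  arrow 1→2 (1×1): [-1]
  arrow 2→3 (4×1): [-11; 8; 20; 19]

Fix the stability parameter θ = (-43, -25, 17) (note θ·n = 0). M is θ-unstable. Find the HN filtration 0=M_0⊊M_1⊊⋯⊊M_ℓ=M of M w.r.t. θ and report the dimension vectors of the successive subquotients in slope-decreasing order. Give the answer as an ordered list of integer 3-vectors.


Barcode: M ≅ I[1,3], I[3,3]^3. HN layers by μ_θ (3 steps, strictly decreasing):
  μ^(1)=17; μ^(2)=-25; μ^(3)=-43

((0, 0, 4); (0, 1, 0); (1, 0, 0))


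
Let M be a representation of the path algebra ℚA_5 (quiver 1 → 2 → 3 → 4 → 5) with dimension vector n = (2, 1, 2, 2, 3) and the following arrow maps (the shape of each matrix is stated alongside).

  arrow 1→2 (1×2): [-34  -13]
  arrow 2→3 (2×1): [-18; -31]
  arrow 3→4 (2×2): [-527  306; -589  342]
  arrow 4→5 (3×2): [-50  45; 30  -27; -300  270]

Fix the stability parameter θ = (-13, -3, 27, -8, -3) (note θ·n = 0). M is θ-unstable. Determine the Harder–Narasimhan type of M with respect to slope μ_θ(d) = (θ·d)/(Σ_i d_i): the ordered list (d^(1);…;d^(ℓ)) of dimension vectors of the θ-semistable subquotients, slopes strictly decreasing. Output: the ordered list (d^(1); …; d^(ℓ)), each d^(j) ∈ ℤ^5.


Via rank(M_{q-1}∘⋯∘M_p): M ≅ I[1,1], I[1,3], I[3,5], I[4,4], I[5,5]^2.
μ_θ-semistable layers: μ^(1)=27; μ^(2)=16/3; μ^(3)=-3; μ^(4)=-8; μ^(5)=-13

((0, 0, 1, 0, 0); (0, 0, 1, 1, 1); (0, 1, 0, 0, 2); (0, 0, 0, 1, 0); (2, 0, 0, 0, 0))


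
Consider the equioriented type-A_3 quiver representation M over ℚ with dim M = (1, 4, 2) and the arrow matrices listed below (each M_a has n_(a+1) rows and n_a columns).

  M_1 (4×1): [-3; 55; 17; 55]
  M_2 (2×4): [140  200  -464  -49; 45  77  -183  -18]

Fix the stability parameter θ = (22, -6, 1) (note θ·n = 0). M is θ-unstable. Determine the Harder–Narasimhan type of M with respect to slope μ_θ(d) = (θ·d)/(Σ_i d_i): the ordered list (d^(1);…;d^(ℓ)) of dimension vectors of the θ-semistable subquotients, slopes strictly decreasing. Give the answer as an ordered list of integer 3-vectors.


Interval decomposition of M: I[1,3], I[2,2]^2, I[2,3].
HN type (ℓ=3): μ^(1)=17/3; μ^(2)=1; μ^(3)=-6

((1, 1, 1); (0, 0, 1); (0, 3, 0))


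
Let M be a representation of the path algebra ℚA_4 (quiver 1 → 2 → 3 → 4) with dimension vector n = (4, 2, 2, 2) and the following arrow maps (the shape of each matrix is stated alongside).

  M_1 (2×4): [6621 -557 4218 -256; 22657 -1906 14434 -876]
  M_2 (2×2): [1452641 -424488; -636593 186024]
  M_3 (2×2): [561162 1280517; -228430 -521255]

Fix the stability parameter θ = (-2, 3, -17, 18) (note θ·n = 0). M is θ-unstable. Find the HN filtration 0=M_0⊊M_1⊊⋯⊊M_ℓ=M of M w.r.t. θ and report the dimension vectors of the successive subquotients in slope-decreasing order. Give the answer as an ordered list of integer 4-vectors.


Barcode: M ≅ I[1,1]^2, I[1,2], I[1,4], I[3,3], I[4,4]. HN layers by μ_θ (5 steps, strictly decreasing):
  μ^(1)=18; μ^(2)=3; μ^(3)=-2; μ^(4)=-16/3; μ^(5)=-17

((0, 0, 0, 2); (0, 1, 0, 0); (3, 0, 0, 0); (1, 1, 1, 0); (0, 0, 1, 0))


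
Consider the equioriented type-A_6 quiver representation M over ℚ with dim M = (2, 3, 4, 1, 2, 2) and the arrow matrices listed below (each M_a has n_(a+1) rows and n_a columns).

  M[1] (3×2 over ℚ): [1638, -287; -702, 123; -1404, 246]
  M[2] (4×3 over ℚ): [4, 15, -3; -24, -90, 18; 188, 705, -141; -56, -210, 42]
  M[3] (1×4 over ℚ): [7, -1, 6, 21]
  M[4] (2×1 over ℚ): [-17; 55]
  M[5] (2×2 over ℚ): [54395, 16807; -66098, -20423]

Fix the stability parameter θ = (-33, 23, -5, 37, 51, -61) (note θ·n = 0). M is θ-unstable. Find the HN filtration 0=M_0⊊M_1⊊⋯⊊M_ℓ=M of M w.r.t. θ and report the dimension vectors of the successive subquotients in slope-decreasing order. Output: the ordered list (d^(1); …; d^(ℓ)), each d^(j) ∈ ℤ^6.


Interval decomposition of M: I[1,1], I[1,6], I[2,2]^2, I[3,3]^3, I[5,6].
HN type (ℓ=4): μ^(1)=23; μ^(2)=9; μ^(3)=-5; μ^(4)=-33

((0, 2, 0, 0, 0, 0); (0, 1, 1, 1, 1, 1); (0, 0, 3, 0, 1, 1); (2, 0, 0, 0, 0, 0))


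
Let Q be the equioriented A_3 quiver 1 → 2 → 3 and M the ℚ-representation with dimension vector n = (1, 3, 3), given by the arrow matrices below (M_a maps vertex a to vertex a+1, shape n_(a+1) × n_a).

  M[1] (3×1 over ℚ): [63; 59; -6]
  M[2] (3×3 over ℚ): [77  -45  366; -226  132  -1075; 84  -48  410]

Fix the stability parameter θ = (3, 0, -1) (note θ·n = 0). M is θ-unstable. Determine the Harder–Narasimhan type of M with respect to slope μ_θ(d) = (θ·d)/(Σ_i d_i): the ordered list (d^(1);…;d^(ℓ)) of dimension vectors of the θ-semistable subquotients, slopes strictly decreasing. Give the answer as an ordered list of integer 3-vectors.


Barcode: M ≅ I[1,2], I[2,3]^2, I[3,3]. HN layers by μ_θ (3 steps, strictly decreasing):
  μ^(1)=3/2; μ^(2)=-1/2; μ^(3)=-1

((1, 1, 0); (0, 2, 2); (0, 0, 1))


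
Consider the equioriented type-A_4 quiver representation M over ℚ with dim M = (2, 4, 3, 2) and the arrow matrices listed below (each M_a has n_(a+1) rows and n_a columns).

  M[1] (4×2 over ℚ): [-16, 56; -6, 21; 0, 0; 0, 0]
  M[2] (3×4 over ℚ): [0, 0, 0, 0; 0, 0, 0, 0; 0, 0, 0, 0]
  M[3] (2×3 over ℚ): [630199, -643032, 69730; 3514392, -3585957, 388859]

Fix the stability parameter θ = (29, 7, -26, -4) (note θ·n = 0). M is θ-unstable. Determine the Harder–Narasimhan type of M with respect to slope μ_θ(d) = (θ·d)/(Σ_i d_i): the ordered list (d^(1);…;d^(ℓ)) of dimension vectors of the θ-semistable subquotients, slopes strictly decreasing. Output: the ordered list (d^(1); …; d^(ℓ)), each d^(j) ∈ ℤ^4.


Barcode: M ≅ I[1,1], I[1,2], I[2,2]^3, I[3,3], I[3,4]^2. HN layers by μ_θ (5 steps, strictly decreasing):
  μ^(1)=29; μ^(2)=18; μ^(3)=7; μ^(4)=-4; μ^(5)=-26

((1, 0, 0, 0); (1, 1, 0, 0); (0, 3, 0, 0); (0, 0, 0, 2); (0, 0, 3, 0))


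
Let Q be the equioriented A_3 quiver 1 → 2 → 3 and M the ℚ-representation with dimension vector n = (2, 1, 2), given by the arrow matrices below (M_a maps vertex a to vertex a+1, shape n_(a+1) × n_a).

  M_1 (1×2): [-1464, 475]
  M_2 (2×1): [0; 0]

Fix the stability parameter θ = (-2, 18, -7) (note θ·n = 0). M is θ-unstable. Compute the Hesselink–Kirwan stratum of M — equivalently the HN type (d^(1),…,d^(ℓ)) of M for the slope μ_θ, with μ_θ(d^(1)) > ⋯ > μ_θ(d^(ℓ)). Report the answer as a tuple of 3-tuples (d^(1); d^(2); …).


Via rank(M_{q-1}∘⋯∘M_p): M ≅ I[1,1], I[1,2], I[3,3]^2.
μ_θ-semistable layers: μ^(1)=18; μ^(2)=-2; μ^(3)=-7

((0, 1, 0); (2, 0, 0); (0, 0, 2))


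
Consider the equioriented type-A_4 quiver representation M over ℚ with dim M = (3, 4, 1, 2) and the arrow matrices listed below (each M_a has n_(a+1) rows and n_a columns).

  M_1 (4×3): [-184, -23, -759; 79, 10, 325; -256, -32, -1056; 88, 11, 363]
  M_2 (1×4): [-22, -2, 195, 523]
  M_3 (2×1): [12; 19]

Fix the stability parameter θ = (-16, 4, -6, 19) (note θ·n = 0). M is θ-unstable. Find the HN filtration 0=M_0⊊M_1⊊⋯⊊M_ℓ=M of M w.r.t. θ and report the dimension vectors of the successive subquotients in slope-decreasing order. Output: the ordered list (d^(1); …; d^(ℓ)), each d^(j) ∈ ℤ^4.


Barcode: M ≅ I[1,1], I[1,2], I[1,4], I[2,2]^2, I[4,4]. HN layers by μ_θ (4 steps, strictly decreasing):
  μ^(1)=19; μ^(2)=4; μ^(3)=-1; μ^(4)=-16

((0, 0, 0, 2); (0, 3, 0, 0); (0, 1, 1, 0); (3, 0, 0, 0))


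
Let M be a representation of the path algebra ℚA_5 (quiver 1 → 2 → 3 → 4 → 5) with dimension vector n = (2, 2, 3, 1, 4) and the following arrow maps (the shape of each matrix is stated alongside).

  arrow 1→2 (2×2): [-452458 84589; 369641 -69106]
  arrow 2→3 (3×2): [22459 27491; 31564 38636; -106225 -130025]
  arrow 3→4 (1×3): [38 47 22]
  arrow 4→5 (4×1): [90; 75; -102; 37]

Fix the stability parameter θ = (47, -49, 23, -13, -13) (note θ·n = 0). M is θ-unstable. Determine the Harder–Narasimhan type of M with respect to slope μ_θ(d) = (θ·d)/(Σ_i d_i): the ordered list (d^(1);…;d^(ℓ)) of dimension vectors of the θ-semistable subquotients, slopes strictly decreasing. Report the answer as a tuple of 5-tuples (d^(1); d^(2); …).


Via rank(M_{q-1}∘⋯∘M_p): M ≅ I[1,2], I[1,3], I[3,3], I[3,5], I[5,5]^3.
μ_θ-semistable layers: μ^(1)=23; μ^(2)=-1; μ^(3)=-13

((0, 0, 2, 0, 0); (2, 2, 1, 1, 1); (0, 0, 0, 0, 3))


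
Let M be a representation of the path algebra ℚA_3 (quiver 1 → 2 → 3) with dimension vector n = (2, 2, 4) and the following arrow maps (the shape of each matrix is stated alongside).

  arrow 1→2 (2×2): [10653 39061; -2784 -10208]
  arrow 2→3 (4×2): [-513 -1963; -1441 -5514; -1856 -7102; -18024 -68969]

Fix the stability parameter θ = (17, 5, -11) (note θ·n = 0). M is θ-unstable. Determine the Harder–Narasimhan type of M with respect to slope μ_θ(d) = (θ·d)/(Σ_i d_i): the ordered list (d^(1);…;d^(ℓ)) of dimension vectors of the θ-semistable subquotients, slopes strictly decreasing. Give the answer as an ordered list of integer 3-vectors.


Via rank(M_{q-1}∘⋯∘M_p): M ≅ I[1,1], I[1,3], I[2,3], I[3,3]^2.
μ_θ-semistable layers: μ^(1)=17; μ^(2)=11/3; μ^(3)=-3; μ^(4)=-11

((1, 0, 0); (1, 1, 1); (0, 1, 1); (0, 0, 2))


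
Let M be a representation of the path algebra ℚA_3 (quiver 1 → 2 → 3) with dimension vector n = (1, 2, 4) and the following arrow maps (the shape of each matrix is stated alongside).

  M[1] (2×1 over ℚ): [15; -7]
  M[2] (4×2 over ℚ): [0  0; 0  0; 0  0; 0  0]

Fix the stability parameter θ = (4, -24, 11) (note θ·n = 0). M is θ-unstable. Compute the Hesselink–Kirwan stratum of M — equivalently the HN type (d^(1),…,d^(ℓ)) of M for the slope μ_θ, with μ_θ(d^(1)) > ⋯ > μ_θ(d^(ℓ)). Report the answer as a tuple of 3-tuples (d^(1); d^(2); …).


Via rank(M_{q-1}∘⋯∘M_p): M ≅ I[1,2], I[2,2], I[3,3]^4.
μ_θ-semistable layers: μ^(1)=11; μ^(2)=-10; μ^(3)=-24

((0, 0, 4); (1, 1, 0); (0, 1, 0))


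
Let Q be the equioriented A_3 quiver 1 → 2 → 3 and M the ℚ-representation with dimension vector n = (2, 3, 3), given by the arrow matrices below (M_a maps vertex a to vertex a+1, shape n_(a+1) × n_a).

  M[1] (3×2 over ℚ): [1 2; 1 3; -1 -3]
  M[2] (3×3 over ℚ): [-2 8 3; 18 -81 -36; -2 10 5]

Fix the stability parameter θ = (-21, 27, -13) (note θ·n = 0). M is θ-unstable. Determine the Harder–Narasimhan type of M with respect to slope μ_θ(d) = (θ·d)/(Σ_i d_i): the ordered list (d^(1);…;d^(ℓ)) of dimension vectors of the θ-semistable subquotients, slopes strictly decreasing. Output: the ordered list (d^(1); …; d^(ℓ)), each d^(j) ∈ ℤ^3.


Barcode: M ≅ I[1,2], I[1,3], I[2,3], I[3,3]. HN layers by μ_θ (4 steps, strictly decreasing):
  μ^(1)=27; μ^(2)=7; μ^(3)=-13; μ^(4)=-21

((0, 1, 0); (0, 2, 2); (0, 0, 1); (2, 0, 0))
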